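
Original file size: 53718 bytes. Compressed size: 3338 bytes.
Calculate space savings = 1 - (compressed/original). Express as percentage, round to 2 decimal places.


ratio = compressed/original = 3338/53718 = 0.062139
savings = 1 - ratio = 1 - 0.062139 = 0.937861
as a percentage: 0.937861 * 100 = 93.79%

Space savings = 1 - 3338/53718 = 93.79%


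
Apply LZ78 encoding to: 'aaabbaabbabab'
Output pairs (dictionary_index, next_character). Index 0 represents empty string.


LZ78 encoding steps:
Dictionary: {0: ''}
Step 1: w='' (idx 0), next='a' -> output (0, 'a'), add 'a' as idx 1
Step 2: w='a' (idx 1), next='a' -> output (1, 'a'), add 'aa' as idx 2
Step 3: w='' (idx 0), next='b' -> output (0, 'b'), add 'b' as idx 3
Step 4: w='b' (idx 3), next='a' -> output (3, 'a'), add 'ba' as idx 4
Step 5: w='a' (idx 1), next='b' -> output (1, 'b'), add 'ab' as idx 5
Step 6: w='ba' (idx 4), next='b' -> output (4, 'b'), add 'bab' as idx 6
Step 7: w='ab' (idx 5), end of input -> output (5, '')


Encoded: [(0, 'a'), (1, 'a'), (0, 'b'), (3, 'a'), (1, 'b'), (4, 'b'), (5, '')]


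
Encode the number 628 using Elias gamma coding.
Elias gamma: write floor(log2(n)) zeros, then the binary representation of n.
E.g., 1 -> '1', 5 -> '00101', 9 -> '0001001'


num_bits = floor(log2(628)) + 1 = 10
leading_zeros = num_bits - 1 = 9
binary(628) = 1001110100

Elias gamma(628) = '000000000' + '1001110100' = 0000000001001110100 (19 bits)


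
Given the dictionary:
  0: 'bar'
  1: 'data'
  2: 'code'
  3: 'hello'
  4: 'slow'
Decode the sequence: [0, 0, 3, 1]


Look up each index in the dictionary:
  0 -> 'bar'
  0 -> 'bar'
  3 -> 'hello'
  1 -> 'data'

Decoded: "bar bar hello data"


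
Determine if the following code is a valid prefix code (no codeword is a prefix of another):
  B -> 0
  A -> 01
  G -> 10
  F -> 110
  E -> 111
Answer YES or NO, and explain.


Checking each pair (does one codeword prefix another?):
  B='0' vs A='01': prefix -- VIOLATION

NO -- this is NOT a valid prefix code. B (0) is a prefix of A (01).


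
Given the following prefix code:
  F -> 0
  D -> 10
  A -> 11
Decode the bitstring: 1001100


Decoding step by step:
Bits 10 -> D
Bits 0 -> F
Bits 11 -> A
Bits 0 -> F
Bits 0 -> F


Decoded message: DFAFF


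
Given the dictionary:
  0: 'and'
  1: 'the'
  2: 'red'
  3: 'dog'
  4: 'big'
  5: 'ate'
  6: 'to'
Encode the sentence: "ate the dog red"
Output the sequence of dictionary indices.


Look up each word in the dictionary:
  'ate' -> 5
  'the' -> 1
  'dog' -> 3
  'red' -> 2

Encoded: [5, 1, 3, 2]


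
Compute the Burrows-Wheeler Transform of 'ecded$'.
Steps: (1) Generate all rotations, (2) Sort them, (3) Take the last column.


Rotations (sorted):
  0: $ecded -> last char: d
  1: cded$e -> last char: e
  2: d$ecde -> last char: e
  3: ded$ec -> last char: c
  4: ecded$ -> last char: $
  5: ed$ecd -> last char: d


BWT = deec$d


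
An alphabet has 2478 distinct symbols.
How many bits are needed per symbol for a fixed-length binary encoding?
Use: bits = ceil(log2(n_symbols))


log2(2478) = 11.275
Bracket: 2^11 = 2048 < 2478 <= 2^12 = 4096
So ceil(log2(2478)) = 12

bits = ceil(log2(2478)) = ceil(11.275) = 12 bits


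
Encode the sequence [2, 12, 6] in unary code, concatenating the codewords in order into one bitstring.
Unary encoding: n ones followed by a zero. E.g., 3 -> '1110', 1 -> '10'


Encode each number as n ones followed by a terminating 0:
  2 -> 110 (3 bits)
  12 -> 1111111111110 (13 bits)
  6 -> 1111110 (7 bits)
Total length = 3 + 13 + 7 = 23 bits.

Unary([2, 12, 6]) = 11011111111111101111110 (23 bits)


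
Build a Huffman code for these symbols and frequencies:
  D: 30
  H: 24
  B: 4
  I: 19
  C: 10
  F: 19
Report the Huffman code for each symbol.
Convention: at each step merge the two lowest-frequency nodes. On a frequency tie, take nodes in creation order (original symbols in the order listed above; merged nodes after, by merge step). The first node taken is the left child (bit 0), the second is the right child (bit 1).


Huffman tree construction:
Step 1: Merge B(4) + C(10) = 14
Step 2: Merge (B+C)(14) + I(19) = 33
Step 3: Merge F(19) + H(24) = 43
Step 4: Merge D(30) + ((B+C)+I)(33) = 63
Step 5: Merge (F+H)(43) + (D+((B+C)+I))(63) = 106
Read each symbol's code off the tree from the root (left child = 0, right child = 1).

Codes:
  D: 10 (length 2)
  H: 01 (length 2)
  B: 1100 (length 4)
  I: 111 (length 3)
  C: 1101 (length 4)
  F: 00 (length 2)
Average code length: 259/106 = 2.4434 bits/symbol


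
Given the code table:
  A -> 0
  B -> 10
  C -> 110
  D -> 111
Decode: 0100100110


Decoding:
0 -> A
10 -> B
0 -> A
10 -> B
0 -> A
110 -> C


Result: ABABAC


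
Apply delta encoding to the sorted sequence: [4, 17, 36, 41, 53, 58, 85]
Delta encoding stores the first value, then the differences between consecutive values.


First value: 4
Deltas:
  17 - 4 = 13
  36 - 17 = 19
  41 - 36 = 5
  53 - 41 = 12
  58 - 53 = 5
  85 - 58 = 27


Delta encoded: [4, 13, 19, 5, 12, 5, 27]


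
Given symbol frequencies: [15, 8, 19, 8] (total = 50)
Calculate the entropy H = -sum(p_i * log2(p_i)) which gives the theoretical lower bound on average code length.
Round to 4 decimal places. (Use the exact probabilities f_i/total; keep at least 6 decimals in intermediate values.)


Per-symbol terms -p_i * log2(p_i) with p_i = f_i/50:
  p = 15/50 = 0.300000: log2(p) = -1.736966, -p*log2(p) = 0.521090
  p = 8/50 = 0.160000: log2(p) = -2.643856, -p*log2(p) = 0.423017
  p = 19/50 = 0.380000: log2(p) = -1.395929, -p*log2(p) = 0.530453
  p = 8/50 = 0.160000: log2(p) = -2.643856, -p*log2(p) = 0.423017
H = 0.521090 + 0.423017 + 0.530453 + 0.423017 = 1.897577

H = 1.8976 bits/symbol


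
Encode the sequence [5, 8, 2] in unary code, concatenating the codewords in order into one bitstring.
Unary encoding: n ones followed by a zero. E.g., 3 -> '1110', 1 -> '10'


Encode each number as n ones followed by a terminating 0:
  5 -> 111110 (6 bits)
  8 -> 111111110 (9 bits)
  2 -> 110 (3 bits)
Total length = 6 + 9 + 3 = 18 bits.

Unary([5, 8, 2]) = 111110111111110110 (18 bits)


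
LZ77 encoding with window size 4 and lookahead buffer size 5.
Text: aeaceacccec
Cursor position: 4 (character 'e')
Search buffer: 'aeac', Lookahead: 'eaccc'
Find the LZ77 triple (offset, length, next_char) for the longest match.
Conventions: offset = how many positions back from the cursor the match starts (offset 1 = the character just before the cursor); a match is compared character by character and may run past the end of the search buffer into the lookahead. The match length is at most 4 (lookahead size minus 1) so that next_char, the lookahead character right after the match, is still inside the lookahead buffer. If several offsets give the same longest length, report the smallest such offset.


Try each offset into the search buffer:
  offset=1 (pos 3, char 'c'): match length 0
  offset=2 (pos 2, char 'a'): match length 0
  offset=3 (pos 1, char 'e'): match length 3
  offset=4 (pos 0, char 'a'): match length 0
Longest match has length 3 at offset 3.
next_char = character at position 4 + 3 = 7 -> 'c'

Best match: offset=3, length=3 (matching 'eac' starting at position 1)
LZ77 triple: (3, 3, 'c')


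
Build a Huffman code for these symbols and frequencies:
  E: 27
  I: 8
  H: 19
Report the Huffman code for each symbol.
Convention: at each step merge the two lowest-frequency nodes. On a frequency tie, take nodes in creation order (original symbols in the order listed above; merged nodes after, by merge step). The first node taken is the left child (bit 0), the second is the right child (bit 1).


Huffman tree construction:
Step 1: Merge I(8) + H(19) = 27
Step 2: Merge E(27) + (I+H)(27) = 54
Read each symbol's code off the tree from the root (left child = 0, right child = 1).

Codes:
  E: 0 (length 1)
  I: 10 (length 2)
  H: 11 (length 2)
Average code length: 81/54 = 1.5000 bits/symbol


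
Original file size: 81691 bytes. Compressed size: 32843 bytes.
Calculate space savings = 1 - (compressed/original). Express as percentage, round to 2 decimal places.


ratio = compressed/original = 32843/81691 = 0.402039
savings = 1 - ratio = 1 - 0.402039 = 0.597961
as a percentage: 0.597961 * 100 = 59.8%

Space savings = 1 - 32843/81691 = 59.8%


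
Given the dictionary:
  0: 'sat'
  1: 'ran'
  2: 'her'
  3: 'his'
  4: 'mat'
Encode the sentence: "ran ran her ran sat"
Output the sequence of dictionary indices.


Look up each word in the dictionary:
  'ran' -> 1
  'ran' -> 1
  'her' -> 2
  'ran' -> 1
  'sat' -> 0

Encoded: [1, 1, 2, 1, 0]


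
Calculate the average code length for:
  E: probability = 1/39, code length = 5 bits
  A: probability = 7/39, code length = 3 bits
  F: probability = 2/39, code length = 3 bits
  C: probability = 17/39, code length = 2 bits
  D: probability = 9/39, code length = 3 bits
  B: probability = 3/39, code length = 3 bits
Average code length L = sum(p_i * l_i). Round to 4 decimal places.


Weighted contributions p_i * l_i:
  E: (1/39) * 5 = 5/39
  A: (7/39) * 3 = 21/39
  F: (2/39) * 3 = 6/39
  C: (17/39) * 2 = 34/39
  D: (9/39) * 3 = 27/39
  B: (3/39) * 3 = 9/39
Sum = (5 + 21 + 6 + 34 + 27 + 9)/39 = 102/39

L = 102/39 = 2.6154 bits/symbol


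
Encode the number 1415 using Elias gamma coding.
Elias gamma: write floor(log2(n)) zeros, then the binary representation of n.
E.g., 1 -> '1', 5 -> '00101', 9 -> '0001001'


num_bits = floor(log2(1415)) + 1 = 11
leading_zeros = num_bits - 1 = 10
binary(1415) = 10110000111

Elias gamma(1415) = '0000000000' + '10110000111' = 000000000010110000111 (21 bits)


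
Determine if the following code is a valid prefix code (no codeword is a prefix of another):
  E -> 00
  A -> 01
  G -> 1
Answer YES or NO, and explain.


Checking each pair (does one codeword prefix another?):
  E='00' vs A='01': no prefix
  E='00' vs G='1': no prefix
  A='01' vs E='00': no prefix
  A='01' vs G='1': no prefix
  G='1' vs E='00': no prefix
  G='1' vs A='01': no prefix
No violation found over all pairs.

YES -- this is a valid prefix code. No codeword is a prefix of any other codeword.


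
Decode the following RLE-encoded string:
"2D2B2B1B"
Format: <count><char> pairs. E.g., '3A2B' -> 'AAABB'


Expanding each <count><char> pair:
  2D -> 'DD'
  2B -> 'BB'
  2B -> 'BB'
  1B -> 'B'

Decoded = DDBBBBB


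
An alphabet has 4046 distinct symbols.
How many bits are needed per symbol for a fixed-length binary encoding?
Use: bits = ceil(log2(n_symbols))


log2(4046) = 11.9823
Bracket: 2^11 = 2048 < 4046 <= 2^12 = 4096
So ceil(log2(4046)) = 12

bits = ceil(log2(4046)) = ceil(11.9823) = 12 bits


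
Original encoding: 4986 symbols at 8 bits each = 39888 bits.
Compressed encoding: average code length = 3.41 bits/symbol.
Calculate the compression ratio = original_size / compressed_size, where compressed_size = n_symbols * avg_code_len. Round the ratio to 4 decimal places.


original_size = n_symbols * orig_bits = 4986 * 8 = 39888 bits
compressed_size = n_symbols * avg_code_len = 4986 * 3.41 = 17002.26 bits
ratio = original_size / compressed_size = 39888 / 17002.26 = 2.346

Compression ratio = 2.346


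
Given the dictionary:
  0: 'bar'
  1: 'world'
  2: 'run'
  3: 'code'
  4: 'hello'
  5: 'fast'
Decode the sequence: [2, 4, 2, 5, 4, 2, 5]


Look up each index in the dictionary:
  2 -> 'run'
  4 -> 'hello'
  2 -> 'run'
  5 -> 'fast'
  4 -> 'hello'
  2 -> 'run'
  5 -> 'fast'

Decoded: "run hello run fast hello run fast"


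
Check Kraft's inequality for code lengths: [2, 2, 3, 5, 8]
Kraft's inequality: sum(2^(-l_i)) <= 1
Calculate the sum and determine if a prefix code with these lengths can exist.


Sum = 2^(-2) + 2^(-2) + 2^(-3) + 2^(-5) + 2^(-8)
    = 0.25 + 0.25 + 0.125 + 0.03125 + 0.00390625
    = 169/256 = 0.66015625
Since 0.66015625 <= 1, Kraft's inequality IS satisfied.
A prefix code with these lengths CAN exist.

Kraft sum = 0.66015625. Satisfied.


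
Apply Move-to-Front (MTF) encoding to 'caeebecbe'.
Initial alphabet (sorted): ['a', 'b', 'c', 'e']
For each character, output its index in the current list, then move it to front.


MTF encoding:
'c': index 2 in ['a', 'b', 'c', 'e'] -> ['c', 'a', 'b', 'e']
'a': index 1 in ['c', 'a', 'b', 'e'] -> ['a', 'c', 'b', 'e']
'e': index 3 in ['a', 'c', 'b', 'e'] -> ['e', 'a', 'c', 'b']
'e': index 0 in ['e', 'a', 'c', 'b'] -> ['e', 'a', 'c', 'b']
'b': index 3 in ['e', 'a', 'c', 'b'] -> ['b', 'e', 'a', 'c']
'e': index 1 in ['b', 'e', 'a', 'c'] -> ['e', 'b', 'a', 'c']
'c': index 3 in ['e', 'b', 'a', 'c'] -> ['c', 'e', 'b', 'a']
'b': index 2 in ['c', 'e', 'b', 'a'] -> ['b', 'c', 'e', 'a']
'e': index 2 in ['b', 'c', 'e', 'a'] -> ['e', 'b', 'c', 'a']


Output: [2, 1, 3, 0, 3, 1, 3, 2, 2]


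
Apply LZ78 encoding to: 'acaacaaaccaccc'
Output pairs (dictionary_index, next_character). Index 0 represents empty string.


LZ78 encoding steps:
Dictionary: {0: ''}
Step 1: w='' (idx 0), next='a' -> output (0, 'a'), add 'a' as idx 1
Step 2: w='' (idx 0), next='c' -> output (0, 'c'), add 'c' as idx 2
Step 3: w='a' (idx 1), next='a' -> output (1, 'a'), add 'aa' as idx 3
Step 4: w='c' (idx 2), next='a' -> output (2, 'a'), add 'ca' as idx 4
Step 5: w='aa' (idx 3), next='c' -> output (3, 'c'), add 'aac' as idx 5
Step 6: w='ca' (idx 4), next='c' -> output (4, 'c'), add 'cac' as idx 6
Step 7: w='c' (idx 2), next='c' -> output (2, 'c'), add 'cc' as idx 7


Encoded: [(0, 'a'), (0, 'c'), (1, 'a'), (2, 'a'), (3, 'c'), (4, 'c'), (2, 'c')]


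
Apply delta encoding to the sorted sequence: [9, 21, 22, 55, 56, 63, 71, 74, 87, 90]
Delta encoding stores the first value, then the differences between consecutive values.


First value: 9
Deltas:
  21 - 9 = 12
  22 - 21 = 1
  55 - 22 = 33
  56 - 55 = 1
  63 - 56 = 7
  71 - 63 = 8
  74 - 71 = 3
  87 - 74 = 13
  90 - 87 = 3


Delta encoded: [9, 12, 1, 33, 1, 7, 8, 3, 13, 3]


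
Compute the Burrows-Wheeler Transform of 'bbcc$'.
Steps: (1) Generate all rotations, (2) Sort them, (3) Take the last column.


Rotations (sorted):
  0: $bbcc -> last char: c
  1: bbcc$ -> last char: $
  2: bcc$b -> last char: b
  3: c$bbc -> last char: c
  4: cc$bb -> last char: b


BWT = c$bcb


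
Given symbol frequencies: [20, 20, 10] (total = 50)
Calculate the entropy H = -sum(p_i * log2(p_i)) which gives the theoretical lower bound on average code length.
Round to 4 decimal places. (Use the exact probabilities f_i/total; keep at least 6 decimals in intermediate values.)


Per-symbol terms -p_i * log2(p_i) with p_i = f_i/50:
  p = 20/50 = 0.400000: log2(p) = -1.321928, -p*log2(p) = 0.528771
  p = 20/50 = 0.400000: log2(p) = -1.321928, -p*log2(p) = 0.528771
  p = 10/50 = 0.200000: log2(p) = -2.321928, -p*log2(p) = 0.464386
H = 0.528771 + 0.528771 + 0.464386 = 1.521928

H = 1.5219 bits/symbol


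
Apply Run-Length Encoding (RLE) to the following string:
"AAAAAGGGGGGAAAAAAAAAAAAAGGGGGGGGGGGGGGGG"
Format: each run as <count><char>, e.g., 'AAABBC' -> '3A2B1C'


Scanning runs left to right:
  i=0: run of 'A' x 5 -> '5A'
  i=5: run of 'G' x 6 -> '6G'
  i=11: run of 'A' x 13 -> '13A'
  i=24: run of 'G' x 16 -> '16G'

RLE = 5A6G13A16G


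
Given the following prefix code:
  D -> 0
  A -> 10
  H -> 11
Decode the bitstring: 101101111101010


Decoding step by step:
Bits 10 -> A
Bits 11 -> H
Bits 0 -> D
Bits 11 -> H
Bits 11 -> H
Bits 10 -> A
Bits 10 -> A
Bits 10 -> A


Decoded message: AHDHHAAA


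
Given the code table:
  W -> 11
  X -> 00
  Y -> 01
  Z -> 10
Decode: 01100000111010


Decoding:
01 -> Y
10 -> Z
00 -> X
00 -> X
11 -> W
10 -> Z
10 -> Z


Result: YZXXWZZ


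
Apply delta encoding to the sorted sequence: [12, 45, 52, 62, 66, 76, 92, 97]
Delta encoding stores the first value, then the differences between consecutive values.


First value: 12
Deltas:
  45 - 12 = 33
  52 - 45 = 7
  62 - 52 = 10
  66 - 62 = 4
  76 - 66 = 10
  92 - 76 = 16
  97 - 92 = 5


Delta encoded: [12, 33, 7, 10, 4, 10, 16, 5]


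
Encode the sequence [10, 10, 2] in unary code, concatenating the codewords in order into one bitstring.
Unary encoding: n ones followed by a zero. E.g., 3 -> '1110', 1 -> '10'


Encode each number as n ones followed by a terminating 0:
  10 -> 11111111110 (11 bits)
  10 -> 11111111110 (11 bits)
  2 -> 110 (3 bits)
Total length = 11 + 11 + 3 = 25 bits.

Unary([10, 10, 2]) = 1111111111011111111110110 (25 bits)


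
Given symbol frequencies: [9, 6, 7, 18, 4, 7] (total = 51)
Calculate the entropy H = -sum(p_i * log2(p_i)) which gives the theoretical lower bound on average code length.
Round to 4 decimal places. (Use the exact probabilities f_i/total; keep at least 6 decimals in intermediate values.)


Per-symbol terms -p_i * log2(p_i) with p_i = f_i/51:
  p = 9/51 = 0.176471: log2(p) = -2.502500, -p*log2(p) = 0.441618
  p = 6/51 = 0.117647: log2(p) = -3.087463, -p*log2(p) = 0.363231
  p = 7/51 = 0.137255: log2(p) = -2.865070, -p*log2(p) = 0.393245
  p = 18/51 = 0.352941: log2(p) = -1.502500, -p*log2(p) = 0.530294
  p = 4/51 = 0.078431: log2(p) = -3.672425, -p*log2(p) = 0.288033
  p = 7/51 = 0.137255: log2(p) = -2.865070, -p*log2(p) = 0.393245
H = 0.441618 + 0.363231 + 0.393245 + 0.530294 + 0.288033 + 0.393245 = 2.409666

H = 2.4097 bits/symbol


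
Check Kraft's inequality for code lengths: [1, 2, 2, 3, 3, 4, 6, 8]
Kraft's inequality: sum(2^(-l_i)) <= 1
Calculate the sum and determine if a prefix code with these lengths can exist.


Sum = 2^(-1) + 2^(-2) + 2^(-2) + 2^(-3) + 2^(-3) + 2^(-4) + 2^(-6) + 2^(-8)
    = 0.5 + 0.25 + 0.25 + 0.125 + 0.125 + 0.0625 + 0.015625 + 0.00390625
    = 341/256 = 1.33203125
Since 1.33203125 > 1, Kraft's inequality is NOT satisfied.
A prefix code with these lengths CANNOT exist.

Kraft sum = 1.33203125. Not satisfied.


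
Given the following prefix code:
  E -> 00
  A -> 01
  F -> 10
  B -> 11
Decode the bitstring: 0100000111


Decoding step by step:
Bits 01 -> A
Bits 00 -> E
Bits 00 -> E
Bits 01 -> A
Bits 11 -> B


Decoded message: AEEAB


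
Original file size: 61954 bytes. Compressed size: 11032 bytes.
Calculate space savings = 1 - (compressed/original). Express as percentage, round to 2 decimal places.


ratio = compressed/original = 11032/61954 = 0.178068
savings = 1 - ratio = 1 - 0.178068 = 0.821932
as a percentage: 0.821932 * 100 = 82.19%

Space savings = 1 - 11032/61954 = 82.19%


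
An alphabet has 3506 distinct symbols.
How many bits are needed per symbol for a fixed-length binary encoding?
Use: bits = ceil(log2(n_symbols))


log2(3506) = 11.7756
Bracket: 2^11 = 2048 < 3506 <= 2^12 = 4096
So ceil(log2(3506)) = 12

bits = ceil(log2(3506)) = ceil(11.7756) = 12 bits


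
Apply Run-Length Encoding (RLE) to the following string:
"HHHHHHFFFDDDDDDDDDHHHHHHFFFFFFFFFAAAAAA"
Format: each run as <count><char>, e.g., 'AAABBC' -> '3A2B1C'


Scanning runs left to right:
  i=0: run of 'H' x 6 -> '6H'
  i=6: run of 'F' x 3 -> '3F'
  i=9: run of 'D' x 9 -> '9D'
  i=18: run of 'H' x 6 -> '6H'
  i=24: run of 'F' x 9 -> '9F'
  i=33: run of 'A' x 6 -> '6A'

RLE = 6H3F9D6H9F6A


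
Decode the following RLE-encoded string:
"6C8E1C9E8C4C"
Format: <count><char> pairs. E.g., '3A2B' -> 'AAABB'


Expanding each <count><char> pair:
  6C -> 'CCCCCC'
  8E -> 'EEEEEEEE'
  1C -> 'C'
  9E -> 'EEEEEEEEE'
  8C -> 'CCCCCCCC'
  4C -> 'CCCC'

Decoded = CCCCCCEEEEEEEECEEEEEEEEECCCCCCCCCCCC


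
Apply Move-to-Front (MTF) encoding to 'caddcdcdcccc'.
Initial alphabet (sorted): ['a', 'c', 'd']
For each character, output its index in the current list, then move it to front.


MTF encoding:
'c': index 1 in ['a', 'c', 'd'] -> ['c', 'a', 'd']
'a': index 1 in ['c', 'a', 'd'] -> ['a', 'c', 'd']
'd': index 2 in ['a', 'c', 'd'] -> ['d', 'a', 'c']
'd': index 0 in ['d', 'a', 'c'] -> ['d', 'a', 'c']
'c': index 2 in ['d', 'a', 'c'] -> ['c', 'd', 'a']
'd': index 1 in ['c', 'd', 'a'] -> ['d', 'c', 'a']
'c': index 1 in ['d', 'c', 'a'] -> ['c', 'd', 'a']
'd': index 1 in ['c', 'd', 'a'] -> ['d', 'c', 'a']
'c': index 1 in ['d', 'c', 'a'] -> ['c', 'd', 'a']
'c': index 0 in ['c', 'd', 'a'] -> ['c', 'd', 'a']
'c': index 0 in ['c', 'd', 'a'] -> ['c', 'd', 'a']
'c': index 0 in ['c', 'd', 'a'] -> ['c', 'd', 'a']


Output: [1, 1, 2, 0, 2, 1, 1, 1, 1, 0, 0, 0]


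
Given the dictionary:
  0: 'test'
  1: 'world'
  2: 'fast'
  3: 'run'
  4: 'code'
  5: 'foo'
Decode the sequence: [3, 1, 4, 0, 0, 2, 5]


Look up each index in the dictionary:
  3 -> 'run'
  1 -> 'world'
  4 -> 'code'
  0 -> 'test'
  0 -> 'test'
  2 -> 'fast'
  5 -> 'foo'

Decoded: "run world code test test fast foo"


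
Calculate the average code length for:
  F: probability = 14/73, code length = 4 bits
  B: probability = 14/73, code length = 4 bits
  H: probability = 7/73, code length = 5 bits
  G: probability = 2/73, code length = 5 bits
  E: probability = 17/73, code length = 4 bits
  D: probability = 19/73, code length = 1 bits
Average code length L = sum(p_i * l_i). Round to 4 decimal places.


Weighted contributions p_i * l_i:
  F: (14/73) * 4 = 56/73
  B: (14/73) * 4 = 56/73
  H: (7/73) * 5 = 35/73
  G: (2/73) * 5 = 10/73
  E: (17/73) * 4 = 68/73
  D: (19/73) * 1 = 19/73
Sum = (56 + 56 + 35 + 10 + 68 + 19)/73 = 244/73

L = 244/73 = 3.3425 bits/symbol


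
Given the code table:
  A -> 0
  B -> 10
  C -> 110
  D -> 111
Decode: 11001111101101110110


Decoding:
110 -> C
0 -> A
111 -> D
110 -> C
110 -> C
111 -> D
0 -> A
110 -> C


Result: CADCCDAC


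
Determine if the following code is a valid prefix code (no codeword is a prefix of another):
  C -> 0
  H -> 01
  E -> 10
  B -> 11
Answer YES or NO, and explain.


Checking each pair (does one codeword prefix another?):
  C='0' vs H='01': prefix -- VIOLATION

NO -- this is NOT a valid prefix code. C (0) is a prefix of H (01).


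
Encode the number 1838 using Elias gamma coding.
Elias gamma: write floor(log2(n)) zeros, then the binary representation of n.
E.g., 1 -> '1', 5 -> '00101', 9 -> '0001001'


num_bits = floor(log2(1838)) + 1 = 11
leading_zeros = num_bits - 1 = 10
binary(1838) = 11100101110

Elias gamma(1838) = '0000000000' + '11100101110' = 000000000011100101110 (21 bits)


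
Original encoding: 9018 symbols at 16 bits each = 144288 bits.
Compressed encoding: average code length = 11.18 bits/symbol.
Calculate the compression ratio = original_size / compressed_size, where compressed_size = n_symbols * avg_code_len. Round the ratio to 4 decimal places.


original_size = n_symbols * orig_bits = 9018 * 16 = 144288 bits
compressed_size = n_symbols * avg_code_len = 9018 * 11.18 = 100821.24 bits
ratio = original_size / compressed_size = 144288 / 100821.24 = 1.4311

Compression ratio = 1.4311


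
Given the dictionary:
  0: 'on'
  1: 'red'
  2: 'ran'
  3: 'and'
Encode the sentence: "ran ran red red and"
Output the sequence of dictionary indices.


Look up each word in the dictionary:
  'ran' -> 2
  'ran' -> 2
  'red' -> 1
  'red' -> 1
  'and' -> 3

Encoded: [2, 2, 1, 1, 3]


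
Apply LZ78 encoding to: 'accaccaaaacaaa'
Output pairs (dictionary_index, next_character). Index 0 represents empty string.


LZ78 encoding steps:
Dictionary: {0: ''}
Step 1: w='' (idx 0), next='a' -> output (0, 'a'), add 'a' as idx 1
Step 2: w='' (idx 0), next='c' -> output (0, 'c'), add 'c' as idx 2
Step 3: w='c' (idx 2), next='a' -> output (2, 'a'), add 'ca' as idx 3
Step 4: w='c' (idx 2), next='c' -> output (2, 'c'), add 'cc' as idx 4
Step 5: w='a' (idx 1), next='a' -> output (1, 'a'), add 'aa' as idx 5
Step 6: w='aa' (idx 5), next='c' -> output (5, 'c'), add 'aac' as idx 6
Step 7: w='aa' (idx 5), next='a' -> output (5, 'a'), add 'aaa' as idx 7


Encoded: [(0, 'a'), (0, 'c'), (2, 'a'), (2, 'c'), (1, 'a'), (5, 'c'), (5, 'a')]


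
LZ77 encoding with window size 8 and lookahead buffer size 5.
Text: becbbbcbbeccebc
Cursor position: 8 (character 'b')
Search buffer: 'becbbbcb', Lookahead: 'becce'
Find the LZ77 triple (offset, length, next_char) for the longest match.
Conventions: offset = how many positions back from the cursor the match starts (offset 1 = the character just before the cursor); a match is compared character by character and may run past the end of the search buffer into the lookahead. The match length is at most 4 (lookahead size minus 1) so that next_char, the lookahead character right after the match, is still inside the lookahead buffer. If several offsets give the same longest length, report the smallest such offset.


Try each offset into the search buffer:
  offset=1 (pos 7, char 'b'): match length 1
  offset=2 (pos 6, char 'c'): match length 0
  offset=3 (pos 5, char 'b'): match length 1
  offset=4 (pos 4, char 'b'): match length 1
  offset=5 (pos 3, char 'b'): match length 1
  offset=6 (pos 2, char 'c'): match length 0
  offset=7 (pos 1, char 'e'): match length 0
  offset=8 (pos 0, char 'b'): match length 3
Longest match has length 3 at offset 8.
next_char = character at position 8 + 3 = 11 -> 'c'

Best match: offset=8, length=3 (matching 'bec' starting at position 0)
LZ77 triple: (8, 3, 'c')


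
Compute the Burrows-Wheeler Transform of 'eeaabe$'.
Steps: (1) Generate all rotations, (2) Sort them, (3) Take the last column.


Rotations (sorted):
  0: $eeaabe -> last char: e
  1: aabe$ee -> last char: e
  2: abe$eea -> last char: a
  3: be$eeaa -> last char: a
  4: e$eeaab -> last char: b
  5: eaabe$e -> last char: e
  6: eeaabe$ -> last char: $


BWT = eeaabe$


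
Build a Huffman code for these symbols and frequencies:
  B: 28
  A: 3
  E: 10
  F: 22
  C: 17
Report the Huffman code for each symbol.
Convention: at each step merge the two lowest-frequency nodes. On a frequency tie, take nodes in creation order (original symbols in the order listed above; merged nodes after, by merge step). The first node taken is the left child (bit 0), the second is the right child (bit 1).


Huffman tree construction:
Step 1: Merge A(3) + E(10) = 13
Step 2: Merge (A+E)(13) + C(17) = 30
Step 3: Merge F(22) + B(28) = 50
Step 4: Merge ((A+E)+C)(30) + (F+B)(50) = 80
Read each symbol's code off the tree from the root (left child = 0, right child = 1).

Codes:
  B: 11 (length 2)
  A: 000 (length 3)
  E: 001 (length 3)
  F: 10 (length 2)
  C: 01 (length 2)
Average code length: 173/80 = 2.1625 bits/symbol


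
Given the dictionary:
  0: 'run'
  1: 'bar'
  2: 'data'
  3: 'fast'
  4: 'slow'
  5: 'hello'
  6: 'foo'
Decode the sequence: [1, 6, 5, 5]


Look up each index in the dictionary:
  1 -> 'bar'
  6 -> 'foo'
  5 -> 'hello'
  5 -> 'hello'

Decoded: "bar foo hello hello"


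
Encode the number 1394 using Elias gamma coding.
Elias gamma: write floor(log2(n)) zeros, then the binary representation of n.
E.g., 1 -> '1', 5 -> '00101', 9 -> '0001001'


num_bits = floor(log2(1394)) + 1 = 11
leading_zeros = num_bits - 1 = 10
binary(1394) = 10101110010

Elias gamma(1394) = '0000000000' + '10101110010' = 000000000010101110010 (21 bits)


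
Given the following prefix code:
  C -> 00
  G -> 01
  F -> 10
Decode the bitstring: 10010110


Decoding step by step:
Bits 10 -> F
Bits 01 -> G
Bits 01 -> G
Bits 10 -> F


Decoded message: FGGF


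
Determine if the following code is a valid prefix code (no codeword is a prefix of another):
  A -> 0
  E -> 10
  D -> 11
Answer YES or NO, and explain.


Checking each pair (does one codeword prefix another?):
  A='0' vs E='10': no prefix
  A='0' vs D='11': no prefix
  E='10' vs A='0': no prefix
  E='10' vs D='11': no prefix
  D='11' vs A='0': no prefix
  D='11' vs E='10': no prefix
No violation found over all pairs.

YES -- this is a valid prefix code. No codeword is a prefix of any other codeword.


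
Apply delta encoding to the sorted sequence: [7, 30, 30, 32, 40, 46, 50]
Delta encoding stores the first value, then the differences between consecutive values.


First value: 7
Deltas:
  30 - 7 = 23
  30 - 30 = 0
  32 - 30 = 2
  40 - 32 = 8
  46 - 40 = 6
  50 - 46 = 4


Delta encoded: [7, 23, 0, 2, 8, 6, 4]


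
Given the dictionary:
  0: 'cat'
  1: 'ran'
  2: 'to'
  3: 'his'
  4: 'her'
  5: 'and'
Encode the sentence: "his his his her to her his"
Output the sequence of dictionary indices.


Look up each word in the dictionary:
  'his' -> 3
  'his' -> 3
  'his' -> 3
  'her' -> 4
  'to' -> 2
  'her' -> 4
  'his' -> 3

Encoded: [3, 3, 3, 4, 2, 4, 3]


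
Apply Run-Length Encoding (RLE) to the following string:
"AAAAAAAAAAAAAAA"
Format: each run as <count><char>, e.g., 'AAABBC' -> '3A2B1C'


Scanning runs left to right:
  i=0: run of 'A' x 15 -> '15A'

RLE = 15A


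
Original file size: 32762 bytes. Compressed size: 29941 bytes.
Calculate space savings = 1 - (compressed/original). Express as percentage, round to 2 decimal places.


ratio = compressed/original = 29941/32762 = 0.913894
savings = 1 - ratio = 1 - 0.913894 = 0.086106
as a percentage: 0.086106 * 100 = 8.61%

Space savings = 1 - 29941/32762 = 8.61%


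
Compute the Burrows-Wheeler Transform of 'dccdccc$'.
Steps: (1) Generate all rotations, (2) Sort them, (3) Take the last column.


Rotations (sorted):
  0: $dccdccc -> last char: c
  1: c$dccdcc -> last char: c
  2: cc$dccdc -> last char: c
  3: ccc$dccd -> last char: d
  4: ccdccc$d -> last char: d
  5: cdccc$dc -> last char: c
  6: dccc$dcc -> last char: c
  7: dccdccc$ -> last char: $


BWT = cccddcc$


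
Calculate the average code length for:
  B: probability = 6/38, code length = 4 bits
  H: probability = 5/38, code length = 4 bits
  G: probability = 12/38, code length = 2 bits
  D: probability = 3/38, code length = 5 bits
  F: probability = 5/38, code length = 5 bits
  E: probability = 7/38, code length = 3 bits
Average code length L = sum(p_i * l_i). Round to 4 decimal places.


Weighted contributions p_i * l_i:
  B: (6/38) * 4 = 24/38
  H: (5/38) * 4 = 20/38
  G: (12/38) * 2 = 24/38
  D: (3/38) * 5 = 15/38
  F: (5/38) * 5 = 25/38
  E: (7/38) * 3 = 21/38
Sum = (24 + 20 + 24 + 15 + 25 + 21)/38 = 129/38

L = 129/38 = 3.3947 bits/symbol


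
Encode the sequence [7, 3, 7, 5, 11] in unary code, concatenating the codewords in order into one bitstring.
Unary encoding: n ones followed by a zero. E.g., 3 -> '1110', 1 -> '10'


Encode each number as n ones followed by a terminating 0:
  7 -> 11111110 (8 bits)
  3 -> 1110 (4 bits)
  7 -> 11111110 (8 bits)
  5 -> 111110 (6 bits)
  11 -> 111111111110 (12 bits)
Total length = 8 + 4 + 8 + 6 + 12 = 38 bits.

Unary([7, 3, 7, 5, 11]) = 11111110111011111110111110111111111110 (38 bits)


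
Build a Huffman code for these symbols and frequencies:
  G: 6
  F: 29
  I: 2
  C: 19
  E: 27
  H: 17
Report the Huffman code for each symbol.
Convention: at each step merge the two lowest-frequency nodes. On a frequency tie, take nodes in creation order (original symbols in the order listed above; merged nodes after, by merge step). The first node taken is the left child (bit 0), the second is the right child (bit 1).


Huffman tree construction:
Step 1: Merge I(2) + G(6) = 8
Step 2: Merge (I+G)(8) + H(17) = 25
Step 3: Merge C(19) + ((I+G)+H)(25) = 44
Step 4: Merge E(27) + F(29) = 56
Step 5: Merge (C+((I+G)+H))(44) + (E+F)(56) = 100
Read each symbol's code off the tree from the root (left child = 0, right child = 1).

Codes:
  G: 0101 (length 4)
  F: 11 (length 2)
  I: 0100 (length 4)
  C: 00 (length 2)
  E: 10 (length 2)
  H: 011 (length 3)
Average code length: 233/100 = 2.3300 bits/symbol


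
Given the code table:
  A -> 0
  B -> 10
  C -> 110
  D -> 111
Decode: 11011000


Decoding:
110 -> C
110 -> C
0 -> A
0 -> A


Result: CCAA


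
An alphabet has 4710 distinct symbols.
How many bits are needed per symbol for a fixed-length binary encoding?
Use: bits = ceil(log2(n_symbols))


log2(4710) = 12.2015
Bracket: 2^12 = 4096 < 4710 <= 2^13 = 8192
So ceil(log2(4710)) = 13

bits = ceil(log2(4710)) = ceil(12.2015) = 13 bits


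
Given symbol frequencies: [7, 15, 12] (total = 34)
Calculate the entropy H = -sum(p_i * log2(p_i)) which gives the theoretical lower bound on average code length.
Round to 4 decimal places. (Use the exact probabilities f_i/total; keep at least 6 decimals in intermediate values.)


Per-symbol terms -p_i * log2(p_i) with p_i = f_i/34:
  p = 7/34 = 0.205882: log2(p) = -2.280108, -p*log2(p) = 0.469434
  p = 15/34 = 0.441176: log2(p) = -1.180572, -p*log2(p) = 0.520841
  p = 12/34 = 0.352941: log2(p) = -1.502500, -p*log2(p) = 0.530294
H = 0.469434 + 0.520841 + 0.530294 = 1.520569

H = 1.5206 bits/symbol


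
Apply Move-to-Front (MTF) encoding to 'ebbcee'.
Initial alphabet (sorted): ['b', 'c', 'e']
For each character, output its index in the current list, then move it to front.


MTF encoding:
'e': index 2 in ['b', 'c', 'e'] -> ['e', 'b', 'c']
'b': index 1 in ['e', 'b', 'c'] -> ['b', 'e', 'c']
'b': index 0 in ['b', 'e', 'c'] -> ['b', 'e', 'c']
'c': index 2 in ['b', 'e', 'c'] -> ['c', 'b', 'e']
'e': index 2 in ['c', 'b', 'e'] -> ['e', 'c', 'b']
'e': index 0 in ['e', 'c', 'b'] -> ['e', 'c', 'b']


Output: [2, 1, 0, 2, 2, 0]


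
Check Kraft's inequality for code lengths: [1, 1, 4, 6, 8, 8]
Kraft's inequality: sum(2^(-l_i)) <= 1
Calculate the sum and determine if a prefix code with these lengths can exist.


Sum = 2^(-1) + 2^(-1) + 2^(-4) + 2^(-6) + 2^(-8) + 2^(-8)
    = 0.5 + 0.5 + 0.0625 + 0.015625 + 0.00390625 + 0.00390625
    = 278/256 = 1.0859375
Since 1.0859375 > 1, Kraft's inequality is NOT satisfied.
A prefix code with these lengths CANNOT exist.

Kraft sum = 1.0859375. Not satisfied.


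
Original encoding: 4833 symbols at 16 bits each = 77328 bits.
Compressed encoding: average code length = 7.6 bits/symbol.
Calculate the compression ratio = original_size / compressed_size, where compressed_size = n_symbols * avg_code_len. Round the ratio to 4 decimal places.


original_size = n_symbols * orig_bits = 4833 * 16 = 77328 bits
compressed_size = n_symbols * avg_code_len = 4833 * 7.6 = 36730.8 bits
ratio = original_size / compressed_size = 77328 / 36730.8 = 2.1053

Compression ratio = 2.1053


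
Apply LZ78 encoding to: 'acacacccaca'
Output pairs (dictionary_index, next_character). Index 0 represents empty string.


LZ78 encoding steps:
Dictionary: {0: ''}
Step 1: w='' (idx 0), next='a' -> output (0, 'a'), add 'a' as idx 1
Step 2: w='' (idx 0), next='c' -> output (0, 'c'), add 'c' as idx 2
Step 3: w='a' (idx 1), next='c' -> output (1, 'c'), add 'ac' as idx 3
Step 4: w='ac' (idx 3), next='c' -> output (3, 'c'), add 'acc' as idx 4
Step 5: w='c' (idx 2), next='a' -> output (2, 'a'), add 'ca' as idx 5
Step 6: w='ca' (idx 5), end of input -> output (5, '')


Encoded: [(0, 'a'), (0, 'c'), (1, 'c'), (3, 'c'), (2, 'a'), (5, '')]


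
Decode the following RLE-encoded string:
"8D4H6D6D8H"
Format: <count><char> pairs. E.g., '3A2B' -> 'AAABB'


Expanding each <count><char> pair:
  8D -> 'DDDDDDDD'
  4H -> 'HHHH'
  6D -> 'DDDDDD'
  6D -> 'DDDDDD'
  8H -> 'HHHHHHHH'

Decoded = DDDDDDDDHHHHDDDDDDDDDDDDHHHHHHHH


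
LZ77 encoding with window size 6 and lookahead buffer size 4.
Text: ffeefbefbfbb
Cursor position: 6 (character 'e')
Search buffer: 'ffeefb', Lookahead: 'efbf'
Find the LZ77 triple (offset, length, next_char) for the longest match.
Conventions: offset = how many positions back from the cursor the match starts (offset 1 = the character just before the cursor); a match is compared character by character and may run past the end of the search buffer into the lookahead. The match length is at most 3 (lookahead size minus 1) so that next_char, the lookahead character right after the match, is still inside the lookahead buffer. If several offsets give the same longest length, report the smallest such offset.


Try each offset into the search buffer:
  offset=1 (pos 5, char 'b'): match length 0
  offset=2 (pos 4, char 'f'): match length 0
  offset=3 (pos 3, char 'e'): match length 3
  offset=4 (pos 2, char 'e'): match length 1
  offset=5 (pos 1, char 'f'): match length 0
  offset=6 (pos 0, char 'f'): match length 0
Longest match has length 3 at offset 3.
next_char = character at position 6 + 3 = 9 -> 'f'

Best match: offset=3, length=3 (matching 'efb' starting at position 3)
LZ77 triple: (3, 3, 'f')


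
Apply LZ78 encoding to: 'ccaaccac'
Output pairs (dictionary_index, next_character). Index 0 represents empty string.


LZ78 encoding steps:
Dictionary: {0: ''}
Step 1: w='' (idx 0), next='c' -> output (0, 'c'), add 'c' as idx 1
Step 2: w='c' (idx 1), next='a' -> output (1, 'a'), add 'ca' as idx 2
Step 3: w='' (idx 0), next='a' -> output (0, 'a'), add 'a' as idx 3
Step 4: w='c' (idx 1), next='c' -> output (1, 'c'), add 'cc' as idx 4
Step 5: w='a' (idx 3), next='c' -> output (3, 'c'), add 'ac' as idx 5


Encoded: [(0, 'c'), (1, 'a'), (0, 'a'), (1, 'c'), (3, 'c')]


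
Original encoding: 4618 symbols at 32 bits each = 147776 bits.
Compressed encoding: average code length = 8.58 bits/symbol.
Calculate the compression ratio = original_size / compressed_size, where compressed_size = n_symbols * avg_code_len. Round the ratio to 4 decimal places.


original_size = n_symbols * orig_bits = 4618 * 32 = 147776 bits
compressed_size = n_symbols * avg_code_len = 4618 * 8.58 = 39622.44 bits
ratio = original_size / compressed_size = 147776 / 39622.44 = 3.7296

Compression ratio = 3.7296


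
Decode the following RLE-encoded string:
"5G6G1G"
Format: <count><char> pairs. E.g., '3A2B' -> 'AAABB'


Expanding each <count><char> pair:
  5G -> 'GGGGG'
  6G -> 'GGGGGG'
  1G -> 'G'

Decoded = GGGGGGGGGGGG


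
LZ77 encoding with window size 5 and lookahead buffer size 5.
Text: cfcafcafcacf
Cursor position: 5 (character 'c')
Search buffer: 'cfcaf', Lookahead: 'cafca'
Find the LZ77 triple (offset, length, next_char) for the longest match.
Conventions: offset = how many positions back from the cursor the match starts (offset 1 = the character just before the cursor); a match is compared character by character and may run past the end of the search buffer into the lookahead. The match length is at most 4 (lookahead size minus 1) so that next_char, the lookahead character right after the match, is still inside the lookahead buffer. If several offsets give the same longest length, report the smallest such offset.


Try each offset into the search buffer:
  offset=1 (pos 4, char 'f'): match length 0
  offset=2 (pos 3, char 'a'): match length 0
  offset=3 (pos 2, char 'c'): match length 4
  offset=4 (pos 1, char 'f'): match length 0
  offset=5 (pos 0, char 'c'): match length 1
Longest match has length 4 at offset 3.
next_char = character at position 5 + 4 = 9 -> 'a'

Best match: offset=3, length=4 (matching 'cafc' starting at position 2)
LZ77 triple: (3, 4, 'a')


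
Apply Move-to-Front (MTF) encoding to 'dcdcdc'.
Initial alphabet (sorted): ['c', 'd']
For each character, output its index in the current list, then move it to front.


MTF encoding:
'd': index 1 in ['c', 'd'] -> ['d', 'c']
'c': index 1 in ['d', 'c'] -> ['c', 'd']
'd': index 1 in ['c', 'd'] -> ['d', 'c']
'c': index 1 in ['d', 'c'] -> ['c', 'd']
'd': index 1 in ['c', 'd'] -> ['d', 'c']
'c': index 1 in ['d', 'c'] -> ['c', 'd']


Output: [1, 1, 1, 1, 1, 1]


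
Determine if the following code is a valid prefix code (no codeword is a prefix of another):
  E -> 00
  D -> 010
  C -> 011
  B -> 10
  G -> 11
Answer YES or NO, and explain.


Checking each pair (does one codeword prefix another?):
  E='00' vs D='010': no prefix
  E='00' vs C='011': no prefix
  E='00' vs B='10': no prefix
  E='00' vs G='11': no prefix
  D='010' vs E='00': no prefix
  D='010' vs C='011': no prefix
  D='010' vs B='10': no prefix
  D='010' vs G='11': no prefix
  C='011' vs E='00': no prefix
  C='011' vs D='010': no prefix
  C='011' vs B='10': no prefix
  C='011' vs G='11': no prefix
  B='10' vs E='00': no prefix
  B='10' vs D='010': no prefix
  B='10' vs C='011': no prefix
  B='10' vs G='11': no prefix
  G='11' vs E='00': no prefix
  G='11' vs D='010': no prefix
  G='11' vs C='011': no prefix
  G='11' vs B='10': no prefix
No violation found over all pairs.

YES -- this is a valid prefix code. No codeword is a prefix of any other codeword.


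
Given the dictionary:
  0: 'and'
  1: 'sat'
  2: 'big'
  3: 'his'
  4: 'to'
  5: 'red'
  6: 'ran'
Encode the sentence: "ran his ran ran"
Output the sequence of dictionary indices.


Look up each word in the dictionary:
  'ran' -> 6
  'his' -> 3
  'ran' -> 6
  'ran' -> 6

Encoded: [6, 3, 6, 6]
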